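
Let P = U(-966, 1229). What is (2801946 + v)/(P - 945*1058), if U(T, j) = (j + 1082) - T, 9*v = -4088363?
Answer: -21129151/8968797 ≈ -2.3559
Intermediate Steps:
v = -4088363/9 (v = (1/9)*(-4088363) = -4088363/9 ≈ -4.5426e+5)
U(T, j) = 1082 + j - T (U(T, j) = (1082 + j) - T = 1082 + j - T)
P = 3277 (P = 1082 + 1229 - 1*(-966) = 1082 + 1229 + 966 = 3277)
(2801946 + v)/(P - 945*1058) = (2801946 - 4088363/9)/(3277 - 945*1058) = 21129151/(9*(3277 - 999810)) = (21129151/9)/(-996533) = (21129151/9)*(-1/996533) = -21129151/8968797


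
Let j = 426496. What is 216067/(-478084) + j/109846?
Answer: 90083408991/26257807532 ≈ 3.4307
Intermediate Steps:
216067/(-478084) + j/109846 = 216067/(-478084) + 426496/109846 = 216067*(-1/478084) + 426496*(1/109846) = -216067/478084 + 213248/54923 = 90083408991/26257807532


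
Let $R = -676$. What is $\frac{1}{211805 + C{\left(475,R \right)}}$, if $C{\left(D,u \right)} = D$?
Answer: $\frac{1}{212280} \approx 4.7108 \cdot 10^{-6}$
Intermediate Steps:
$\frac{1}{211805 + C{\left(475,R \right)}} = \frac{1}{211805 + 475} = \frac{1}{212280}$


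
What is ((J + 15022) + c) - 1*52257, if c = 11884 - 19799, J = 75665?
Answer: 30515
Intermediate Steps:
c = -7915
((J + 15022) + c) - 1*52257 = ((75665 + 15022) - 7915) - 1*52257 = (90687 - 7915) - 52257 = 82772 - 52257 = 30515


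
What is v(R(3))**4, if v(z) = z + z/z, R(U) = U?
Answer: 256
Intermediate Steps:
v(z) = 1 + z (v(z) = z + 1 = 1 + z)
v(R(3))**4 = (1 + 3)**4 = 4**4 = 256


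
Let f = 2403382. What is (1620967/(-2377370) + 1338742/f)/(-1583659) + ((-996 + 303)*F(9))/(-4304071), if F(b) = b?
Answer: 2565416817720032703857/1770263852740579019993330 ≈ 0.0014492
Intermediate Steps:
(1620967/(-2377370) + 1338742/f)/(-1583659) + ((-996 + 303)*F(9))/(-4304071) = (1620967/(-2377370) + 1338742/2403382)/(-1583659) + ((-996 + 303)*9)/(-4304071) = (1620967*(-1/2377370) + 1338742*(1/2403382))*(-1/1583659) - 693*9*(-1/4304071) = (-1620967/2377370 + 669371/1201691)*(-1/1583659) - 6237*(-1/4304071) = -356558920927/2856864132670*(-1/1583659) + 6237/4304071 = 32414447357/411299872316367230 + 6237/4304071 = 2565416817720032703857/1770263852740579019993330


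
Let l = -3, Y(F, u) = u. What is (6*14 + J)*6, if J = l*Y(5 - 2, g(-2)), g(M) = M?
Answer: 540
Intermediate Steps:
J = 6 (J = -3*(-2) = 6)
(6*14 + J)*6 = (6*14 + 6)*6 = (84 + 6)*6 = 90*6 = 540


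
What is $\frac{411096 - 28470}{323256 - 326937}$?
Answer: $- \frac{42514}{409} \approx -103.95$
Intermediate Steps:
$\frac{411096 - 28470}{323256 - 326937} = \frac{382626}{-3681} = 382626 \left(- \frac{1}{3681}\right) = - \frac{42514}{409}$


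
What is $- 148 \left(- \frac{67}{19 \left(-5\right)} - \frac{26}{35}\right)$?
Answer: $\frac{740}{133} \approx 5.5639$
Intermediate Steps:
$- 148 \left(- \frac{67}{19 \left(-5\right)} - \frac{26}{35}\right) = - 148 \left(- \frac{67}{-95} - \frac{26}{35}\right) = - 148 \left(\left(-67\right) \left(- \frac{1}{95}\right) - \frac{26}{35}\right) = - 148 \left(\frac{67}{95} - \frac{26}{35}\right) = \left(-148\right) \left(- \frac{5}{133}\right) = \frac{740}{133}$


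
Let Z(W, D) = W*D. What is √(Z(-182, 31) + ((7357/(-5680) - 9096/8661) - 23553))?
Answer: I*√490697251169073815/4099540 ≈ 170.87*I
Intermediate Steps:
Z(W, D) = D*W
√(Z(-182, 31) + ((7357/(-5680) - 9096/8661) - 23553)) = √(31*(-182) + ((7357/(-5680) - 9096/8661) - 23553)) = √(-5642 + ((7357*(-1/5680) - 9096*1/8661) - 23553)) = √(-5642 + ((-7357/5680 - 3032/2887) - 23553)) = √(-5642 + (-38461419/16398160 - 23553)) = √(-5642 - 386264323899/16398160) = √(-478782742619/16398160) = I*√490697251169073815/4099540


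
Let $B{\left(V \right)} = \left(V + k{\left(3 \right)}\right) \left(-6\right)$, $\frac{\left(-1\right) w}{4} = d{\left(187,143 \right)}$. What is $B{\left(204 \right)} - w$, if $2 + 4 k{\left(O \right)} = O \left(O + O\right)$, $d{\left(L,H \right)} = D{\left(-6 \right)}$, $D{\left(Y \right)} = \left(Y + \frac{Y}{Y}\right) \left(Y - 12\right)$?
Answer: $-888$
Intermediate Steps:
$D{\left(Y \right)} = \left(1 + Y\right) \left(-12 + Y\right)$ ($D{\left(Y \right)} = \left(Y + 1\right) \left(-12 + Y\right) = \left(1 + Y\right) \left(-12 + Y\right)$)
$d{\left(L,H \right)} = 90$ ($d{\left(L,H \right)} = -12 + \left(-6\right)^{2} - -66 = -12 + 36 + 66 = 90$)
$k{\left(O \right)} = - \frac{1}{2} + \frac{O^{2}}{2}$ ($k{\left(O \right)} = - \frac{1}{2} + \frac{O \left(O + O\right)}{4} = - \frac{1}{2} + \frac{O 2 O}{4} = - \frac{1}{2} + \frac{2 O^{2}}{4} = - \frac{1}{2} + \frac{O^{2}}{2}$)
$w = -360$ ($w = \left(-4\right) 90 = -360$)
$B{\left(V \right)} = -24 - 6 V$ ($B{\left(V \right)} = \left(V - \left(\frac{1}{2} - \frac{3^{2}}{2}\right)\right) \left(-6\right) = \left(V + \left(- \frac{1}{2} + \frac{1}{2} \cdot 9\right)\right) \left(-6\right) = \left(V + \left(- \frac{1}{2} + \frac{9}{2}\right)\right) \left(-6\right) = \left(V + 4\right) \left(-6\right) = \left(4 + V\right) \left(-6\right) = -24 - 6 V$)
$B{\left(204 \right)} - w = \left(-24 - 1224\right) - -360 = \left(-24 - 1224\right) + 360 = -1248 + 360 = -888$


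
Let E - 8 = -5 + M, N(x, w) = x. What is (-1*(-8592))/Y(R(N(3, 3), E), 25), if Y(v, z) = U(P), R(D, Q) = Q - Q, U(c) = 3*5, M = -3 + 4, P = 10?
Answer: 2864/5 ≈ 572.80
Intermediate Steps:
M = 1
E = 4 (E = 8 + (-5 + 1) = 8 - 4 = 4)
U(c) = 15
R(D, Q) = 0
Y(v, z) = 15
(-1*(-8592))/Y(R(N(3, 3), E), 25) = -1*(-8592)/15 = 8592*(1/15) = 2864/5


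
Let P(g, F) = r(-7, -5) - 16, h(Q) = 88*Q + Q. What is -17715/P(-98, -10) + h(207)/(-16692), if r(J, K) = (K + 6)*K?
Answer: 32812433/38948 ≈ 842.47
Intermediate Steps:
h(Q) = 89*Q
r(J, K) = K*(6 + K) (r(J, K) = (6 + K)*K = K*(6 + K))
P(g, F) = -21 (P(g, F) = -5*(6 - 5) - 16 = -5*1 - 16 = -5 - 16 = -21)
-17715/P(-98, -10) + h(207)/(-16692) = -17715/(-21) + (89*207)/(-16692) = -17715*(-1/21) + 18423*(-1/16692) = 5905/7 - 6141/5564 = 32812433/38948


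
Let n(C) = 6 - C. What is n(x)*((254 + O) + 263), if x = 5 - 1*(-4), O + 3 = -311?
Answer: -609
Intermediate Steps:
O = -314 (O = -3 - 311 = -314)
x = 9 (x = 5 + 4 = 9)
n(x)*((254 + O) + 263) = (6 - 1*9)*((254 - 314) + 263) = (6 - 9)*(-60 + 263) = -3*203 = -609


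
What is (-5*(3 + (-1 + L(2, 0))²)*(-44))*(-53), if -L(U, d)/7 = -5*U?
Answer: -55548240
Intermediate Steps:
L(U, d) = 35*U (L(U, d) = -(-35)*U = 35*U)
(-5*(3 + (-1 + L(2, 0))²)*(-44))*(-53) = (-5*(3 + (-1 + 35*2)²)*(-44))*(-53) = (-5*(3 + (-1 + 70)²)*(-44))*(-53) = (-5*(3 + 69²)*(-44))*(-53) = (-5*(3 + 4761)*(-44))*(-53) = (-5*4764*(-44))*(-53) = -23820*(-44)*(-53) = 1048080*(-53) = -55548240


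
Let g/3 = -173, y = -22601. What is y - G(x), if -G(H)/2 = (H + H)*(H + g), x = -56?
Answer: 106199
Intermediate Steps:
g = -519 (g = 3*(-173) = -519)
G(H) = -4*H*(-519 + H) (G(H) = -2*(H + H)*(H - 519) = -2*2*H*(-519 + H) = -4*H*(-519 + H))
y - G(x) = -22601 - 4*(-56)*(519 - 1*(-56)) = -22601 - 4*(-56)*(519 + 56) = -22601 - 4*(-56)*575 = -22601 - 1*(-128800) = -22601 + 128800 = 106199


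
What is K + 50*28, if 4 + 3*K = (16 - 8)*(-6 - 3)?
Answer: 4124/3 ≈ 1374.7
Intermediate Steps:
K = -76/3 (K = -4/3 + ((16 - 8)*(-6 - 3))/3 = -4/3 + (8*(-9))/3 = -4/3 + (⅓)*(-72) = -4/3 - 24 = -76/3 ≈ -25.333)
K + 50*28 = -76/3 + 50*28 = -76/3 + 1400 = 4124/3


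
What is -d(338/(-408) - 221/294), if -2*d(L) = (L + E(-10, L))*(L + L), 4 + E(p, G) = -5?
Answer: 185607045/11102224 ≈ 16.718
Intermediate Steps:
E(p, G) = -9 (E(p, G) = -4 - 5 = -9)
d(L) = -L*(-9 + L) (d(L) = -(L - 9)*(L + L)/2 = -(-9 + L)*2*L/2 = -L*(-9 + L))
-d(338/(-408) - 221/294) = -(338/(-408) - 221/294)*(9 - (338/(-408) - 221/294)) = -(338*(-1/408) - 221*1/294)*(9 - (338*(-1/408) - 221*1/294)) = -(-169/204 - 221/294)*(9 - (-169/204 - 221/294)) = -(-5265)*(9 - 1*(-5265/3332))/3332 = -(-5265)*(9 + 5265/3332)/3332 = -(-5265)*35253/(3332*3332) = -1*(-185607045/11102224) = 185607045/11102224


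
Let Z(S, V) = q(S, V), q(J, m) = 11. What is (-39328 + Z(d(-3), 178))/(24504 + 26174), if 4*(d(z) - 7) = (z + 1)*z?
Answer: -39317/50678 ≈ -0.77582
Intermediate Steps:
d(z) = 7 + z*(1 + z)/4 (d(z) = 7 + ((z + 1)*z)/4 = 7 + ((1 + z)*z)/4 = 7 + (z*(1 + z))/4 = 7 + z*(1 + z)/4)
Z(S, V) = 11
(-39328 + Z(d(-3), 178))/(24504 + 26174) = (-39328 + 11)/(24504 + 26174) = -39317/50678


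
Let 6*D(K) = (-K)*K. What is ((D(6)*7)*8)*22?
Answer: -7392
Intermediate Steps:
D(K) = -K²/6 (D(K) = ((-K)*K)/6 = (-K²)/6 = -K²/6)
((D(6)*7)*8)*22 = ((-⅙*6²*7)*8)*22 = ((-⅙*36*7)*8)*22 = (-6*7*8)*22 = -42*8*22 = -336*22 = -7392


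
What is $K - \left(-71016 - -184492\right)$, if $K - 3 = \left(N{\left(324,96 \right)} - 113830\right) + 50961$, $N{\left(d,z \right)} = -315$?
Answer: $-176657$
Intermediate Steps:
$K = -63181$ ($K = 3 + \left(\left(-315 - 113830\right) + 50961\right) = 3 + \left(-114145 + 50961\right) = 3 - 63184 = -63181$)
$K - \left(-71016 - -184492\right) = -63181 - \left(-71016 - -184492\right) = -63181 - \left(-71016 + 184492\right) = -63181 - 113476 = -176657$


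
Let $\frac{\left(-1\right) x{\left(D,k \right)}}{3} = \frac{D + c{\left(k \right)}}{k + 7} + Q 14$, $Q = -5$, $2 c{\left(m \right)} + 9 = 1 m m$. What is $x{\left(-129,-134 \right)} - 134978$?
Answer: $- \frac{34178005}{254} \approx -1.3456 \cdot 10^{5}$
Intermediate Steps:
$c{\left(m \right)} = - \frac{9}{2} + \frac{m^{2}}{2}$ ($c{\left(m \right)} = - \frac{9}{2} + \frac{1 m m}{2} = - \frac{9}{2} + \frac{m m}{2} = - \frac{9}{2} + \frac{m^{2}}{2}$)
$x{\left(D,k \right)} = 210 - \frac{3 \left(- \frac{9}{2} + D + \frac{k^{2}}{2}\right)}{7 + k}$ ($x{\left(D,k \right)} = - 3 \left(\frac{D + \left(- \frac{9}{2} + \frac{k^{2}}{2}\right)}{k + 7} - 70\right) = - 3 \left(\frac{- \frac{9}{2} + D + \frac{k^{2}}{2}}{7 + k} - 70\right) = - 3 \left(-70 + \frac{- \frac{9}{2} + D + \frac{k^{2}}{2}}{7 + k}\right) = 210 - \frac{3 \left(- \frac{9}{2} + D + \frac{k^{2}}{2}\right)}{7 + k}$)
$x{\left(-129,-134 \right)} - 134978 = \frac{3 \left(989 - \left(-134\right)^{2} - -258 + 140 \left(-134\right)\right)}{2 \left(7 - 134\right)} - 134978 = \frac{3 \left(989 - 17956 + 258 - 18760\right)}{2 \left(-127\right)} - 134978 = \frac{3}{2} \left(- \frac{1}{127}\right) \left(989 - 17956 + 258 - 18760\right) - 134978 = \frac{3}{2} \left(- \frac{1}{127}\right) \left(-35469\right) - 134978 = \frac{106407}{254} - 134978 = - \frac{34178005}{254}$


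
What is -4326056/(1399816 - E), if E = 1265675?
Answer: -618008/19163 ≈ -32.250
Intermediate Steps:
-4326056/(1399816 - E) = -4326056/(1399816 - 1*1265675) = -4326056/(1399816 - 1265675) = -4326056/134141 = -4326056*1/134141 = -618008/19163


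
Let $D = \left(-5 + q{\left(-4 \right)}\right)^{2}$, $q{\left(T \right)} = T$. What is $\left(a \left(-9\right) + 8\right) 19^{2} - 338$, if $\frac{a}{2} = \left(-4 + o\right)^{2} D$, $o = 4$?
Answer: $2550$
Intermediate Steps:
$D = 81$ ($D = \left(-5 - 4\right)^{2} = \left(-9\right)^{2} = 81$)
$a = 0$ ($a = 2 \left(-4 + 4\right)^{2} \cdot 81 = 2 \cdot 0^{2} \cdot 81 = 2 \cdot 0 \cdot 81 = 2 \cdot 0 = 0$)
$\left(a \left(-9\right) + 8\right) 19^{2} - 338 = \left(0 \left(-9\right) + 8\right) 19^{2} - 338 = \left(0 + 8\right) 361 - 338 = 8 \cdot 361 - 338 = 2888 - 338 = 2550$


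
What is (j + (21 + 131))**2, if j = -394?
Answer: 58564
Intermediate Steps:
(j + (21 + 131))**2 = (-394 + (21 + 131))**2 = (-394 + 152)**2 = (-242)**2 = 58564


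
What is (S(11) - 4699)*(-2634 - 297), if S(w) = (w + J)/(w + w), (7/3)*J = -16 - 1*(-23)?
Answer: 151479942/11 ≈ 1.3771e+7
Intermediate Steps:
J = 3 (J = 3*(-16 - 1*(-23))/7 = 3*(-16 + 23)/7 = (3/7)*7 = 3)
S(w) = (3 + w)/(2*w) (S(w) = (w + 3)/(w + w) = (3 + w)/((2*w)) = (3 + w)*(1/(2*w)) = (3 + w)/(2*w))
(S(11) - 4699)*(-2634 - 297) = ((1/2)*(3 + 11)/11 - 4699)*(-2634 - 297) = ((1/2)*(1/11)*14 - 4699)*(-2931) = (7/11 - 4699)*(-2931) = -51682/11*(-2931) = 151479942/11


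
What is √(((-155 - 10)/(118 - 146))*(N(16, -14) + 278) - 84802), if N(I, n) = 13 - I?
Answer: I*√16303567/14 ≈ 288.41*I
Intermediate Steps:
√(((-155 - 10)/(118 - 146))*(N(16, -14) + 278) - 84802) = √(((-155 - 10)/(118 - 146))*((13 - 1*16) + 278) - 84802) = √((-165/(-28))*((13 - 16) + 278) - 84802) = √((-165*(-1/28))*(-3 + 278) - 84802) = √((165/28)*275 - 84802) = √(45375/28 - 84802) = √(-2329081/28) = I*√16303567/14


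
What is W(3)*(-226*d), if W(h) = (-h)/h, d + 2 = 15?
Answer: 2938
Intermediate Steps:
d = 13 (d = -2 + 15 = 13)
W(h) = -1
W(3)*(-226*d) = -(-226)*13 = -1*(-2938) = 2938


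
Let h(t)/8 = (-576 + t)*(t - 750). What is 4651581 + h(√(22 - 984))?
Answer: 8099885 - 10608*I*√962 ≈ 8.0999e+6 - 3.2902e+5*I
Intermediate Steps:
h(t) = 8*(-750 + t)*(-576 + t) (h(t) = 8*((-576 + t)*(t - 750)) = 8*((-576 + t)*(-750 + t)) = 8*((-750 + t)*(-576 + t)) = 8*(-750 + t)*(-576 + t))
4651581 + h(√(22 - 984)) = 4651581 + (3456000 - 10608*√(22 - 984) + 8*(√(22 - 984))²) = 4651581 + (3456000 - 10608*I*√962 + 8*(√(-962))²) = 4651581 + (3456000 - 10608*I*√962 + 8*(I*√962)²) = 4651581 + (3456000 - 10608*I*√962 + 8*(-962)) = 4651581 + (3456000 - 10608*I*√962 - 7696) = 4651581 + (3448304 - 10608*I*√962) = 8099885 - 10608*I*√962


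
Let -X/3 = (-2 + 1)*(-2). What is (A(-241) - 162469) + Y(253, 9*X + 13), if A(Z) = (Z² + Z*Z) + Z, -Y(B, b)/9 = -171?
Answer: -45009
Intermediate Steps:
X = -6 (X = -3*(-2 + 1)*(-2) = -(-3)*(-2) = -3*2 = -6)
Y(B, b) = 1539 (Y(B, b) = -9*(-171) = 1539)
A(Z) = Z + 2*Z² (A(Z) = (Z² + Z²) + Z = 2*Z² + Z = Z + 2*Z²)
(A(-241) - 162469) + Y(253, 9*X + 13) = (-241*(1 + 2*(-241)) - 162469) + 1539 = (-241*(1 - 482) - 162469) + 1539 = (-241*(-481) - 162469) + 1539 = (115921 - 162469) + 1539 = -46548 + 1539 = -45009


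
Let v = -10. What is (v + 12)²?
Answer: 4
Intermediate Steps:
(v + 12)² = (-10 + 12)² = 2² = 4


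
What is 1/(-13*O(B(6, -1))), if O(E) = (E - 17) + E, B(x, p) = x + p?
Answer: 1/91 ≈ 0.010989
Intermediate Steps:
B(x, p) = p + x
O(E) = -17 + 2*E (O(E) = (-17 + E) + E = -17 + 2*E)
1/(-13*O(B(6, -1))) = 1/(-13*(-17 + 2*(-1 + 6))) = 1/(-13*(-17 + 2*5)) = 1/(-13*(-17 + 10)) = 1/(-13*(-7)) = 1/91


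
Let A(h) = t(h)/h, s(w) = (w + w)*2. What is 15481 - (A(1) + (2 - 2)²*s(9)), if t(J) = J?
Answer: 15480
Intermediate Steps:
s(w) = 4*w (s(w) = (2*w)*2 = 4*w)
A(h) = 1 (A(h) = h/h = 1)
15481 - (A(1) + (2 - 2)²*s(9)) = 15481 - (1 + (2 - 2)²*(4*9)) = 15481 - (1 + 0²*36) = 15481 - (1 + 0*36) = 15481 - (1 + 0) = 15481 - 1*1 = 15481 - 1 = 15480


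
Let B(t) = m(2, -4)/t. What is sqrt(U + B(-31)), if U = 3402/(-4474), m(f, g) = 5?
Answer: 58*I*sqrt(1317593)/69347 ≈ 0.96004*I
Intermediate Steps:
U = -1701/2237 (U = 3402*(-1/4474) = -1701/2237 ≈ -0.76039)
B(t) = 5/t
sqrt(U + B(-31)) = sqrt(-1701/2237 + 5/(-31)) = sqrt(-1701/2237 + 5*(-1/31)) = sqrt(-1701/2237 - 5/31) = sqrt(-63916/69347) = 58*I*sqrt(1317593)/69347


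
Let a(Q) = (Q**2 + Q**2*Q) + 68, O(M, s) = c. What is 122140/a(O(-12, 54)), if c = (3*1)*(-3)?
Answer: -6107/29 ≈ -210.59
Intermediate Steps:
c = -9 (c = 3*(-3) = -9)
O(M, s) = -9
a(Q) = 68 + Q**2 + Q**3 (a(Q) = (Q**2 + Q**3) + 68 = 68 + Q**2 + Q**3)
122140/a(O(-12, 54)) = 122140/(68 + (-9)**2 + (-9)**3) = 122140/(68 + 81 - 729) = 122140/(-580) = 122140*(-1/580) = -6107/29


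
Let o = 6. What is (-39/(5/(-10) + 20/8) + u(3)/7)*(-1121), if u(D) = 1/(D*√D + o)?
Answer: 913615/42 + 1121*√3/21 ≈ 21845.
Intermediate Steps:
u(D) = 1/(6 + D^(3/2)) (u(D) = 1/(D*√D + 6) = 1/(D^(3/2) + 6) = 1/(6 + D^(3/2)))
(-39/(5/(-10) + 20/8) + u(3)/7)*(-1121) = (-39/(5/(-10) + 20/8) + 1/((6 + 3^(3/2))*7))*(-1121) = (-39/(5*(-⅒) + 20*(⅛)) + (⅐)/(6 + 3*√3))*(-1121) = (-39/(-½ + 5/2) + 1/(7*(6 + 3*√3)))*(-1121) = (-39/2 + 1/(7*(6 + 3*√3)))*(-1121) = 43719/2 - 1121/(7*(6 + 3*√3))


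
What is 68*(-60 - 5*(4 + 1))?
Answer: -5780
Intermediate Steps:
68*(-60 - 5*(4 + 1)) = 68*(-60 - 5*5) = 68*(-60 - 25) = 68*(-85) = -5780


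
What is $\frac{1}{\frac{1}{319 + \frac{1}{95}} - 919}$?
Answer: $- \frac{30306}{27851119} \approx -0.0010881$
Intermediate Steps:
$\frac{1}{\frac{1}{319 + \frac{1}{95}} - 919} = \frac{1}{\frac{1}{\frac{30306}{95}} - 919} = \frac{1}{\frac{95}{30306} - 919} = \frac{1}{- \frac{27851119}{30306}} = - \frac{30306}{27851119}$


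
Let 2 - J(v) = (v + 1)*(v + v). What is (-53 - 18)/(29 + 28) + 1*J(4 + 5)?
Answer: -10217/57 ≈ -179.25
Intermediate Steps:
J(v) = 2 - 2*v*(1 + v) (J(v) = 2 - (v + 1)*(v + v) = 2 - (1 + v)*2*v = 2 - 2*v*(1 + v))
(-53 - 18)/(29 + 28) + 1*J(4 + 5) = (-53 - 18)/(29 + 28) + 1*(2 - 2*(4 + 5) - 2*(4 + 5)²) = -71/57 + 1*(2 - 2*9 - 2*9²) = -71*1/57 + 1*(2 - 18 - 2*81) = -71/57 + 1*(2 - 18 - 162) = -71/57 + 1*(-178) = -71/57 - 178 = -10217/57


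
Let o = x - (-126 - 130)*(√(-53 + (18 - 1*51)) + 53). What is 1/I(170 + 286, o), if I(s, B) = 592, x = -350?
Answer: 1/592 ≈ 0.0016892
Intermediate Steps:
o = 13218 + 256*I*√86 (o = -350 - (-126 - 130)*(√(-53 + (18 - 1*51)) + 53) = -350 - (-256)*(√(-53 + (18 - 51)) + 53) = -350 - (-256)*(√(-53 - 33) + 53) = -350 - (-256)*(√(-86) + 53) = -350 - (-256)*(I*√86 + 53) = -350 - (-256)*(53 + I*√86) = -350 - (-13568 - 256*I*√86) = -350 + (13568 + 256*I*√86) = 13218 + 256*I*√86 ≈ 13218.0 + 2374.0*I)
1/I(170 + 286, o) = 1/592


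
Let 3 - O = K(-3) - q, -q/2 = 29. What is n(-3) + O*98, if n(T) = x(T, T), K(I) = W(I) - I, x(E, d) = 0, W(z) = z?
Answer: -5390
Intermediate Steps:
q = -58 (q = -2*29 = -58)
K(I) = 0 (K(I) = I - I = 0)
n(T) = 0
O = -55 (O = 3 - (0 - 1*(-58)) = 3 - (0 + 58) = 3 - 1*58 = 3 - 58 = -55)
n(-3) + O*98 = 0 - 55*98 = 0 - 5390 = -5390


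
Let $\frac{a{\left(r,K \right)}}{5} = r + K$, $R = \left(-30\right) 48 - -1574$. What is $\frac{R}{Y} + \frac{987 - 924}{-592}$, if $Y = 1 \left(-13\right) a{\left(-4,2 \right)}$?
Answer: $\frac{35569}{38480} \approx 0.92435$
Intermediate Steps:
$R = 134$ ($R = -1440 + 1574 = 134$)
$a{\left(r,K \right)} = 5 K + 5 r$ ($a{\left(r,K \right)} = 5 \left(r + K\right) = 5 \left(K + r\right) = 5 K + 5 r$)
$Y = 130$ ($Y = 1 \left(-13\right) \left(5 \cdot 2 + 5 \left(-4\right)\right) = - 13 \left(10 - 20\right) = \left(-13\right) \left(-10\right) = 130$)
$\frac{R}{Y} + \frac{987 - 924}{-592} = \frac{134}{130} + \frac{987 - 924}{-592} = 134 \cdot \frac{1}{130} + \left(987 - 924\right) \left(- \frac{1}{592}\right) = \frac{67}{65} + 63 \left(- \frac{1}{592}\right) = \frac{67}{65} - \frac{63}{592} = \frac{35569}{38480}$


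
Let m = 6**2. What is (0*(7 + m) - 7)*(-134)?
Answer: 938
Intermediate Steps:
m = 36
(0*(7 + m) - 7)*(-134) = (0*(7 + 36) - 7)*(-134) = (0*43 - 7)*(-134) = (0 - 7)*(-134) = -7*(-134) = 938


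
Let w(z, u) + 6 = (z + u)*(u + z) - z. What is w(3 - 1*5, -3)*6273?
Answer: 131733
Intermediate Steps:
w(z, u) = -6 + (u + z)**2 - z (w(z, u) = -6 + ((z + u)*(u + z) - z) = -6 + ((u + z)*(u + z) - z) = -6 + ((u + z)**2 - z) = -6 + (u + z)**2 - z)
w(3 - 1*5, -3)*6273 = (-6 + (-3 + (3 - 1*5))**2 - (3 - 1*5))*6273 = (-6 + (-3 + (3 - 5))**2 - (3 - 5))*6273 = (-6 + (-3 - 2)**2 - 1*(-2))*6273 = (-6 + (-5)**2 + 2)*6273 = (-6 + 25 + 2)*6273 = 21*6273 = 131733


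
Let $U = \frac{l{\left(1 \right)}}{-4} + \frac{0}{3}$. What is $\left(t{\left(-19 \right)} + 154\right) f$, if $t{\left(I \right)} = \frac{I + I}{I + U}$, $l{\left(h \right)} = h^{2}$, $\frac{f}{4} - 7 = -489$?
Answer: $- \frac{23155280}{77} \approx -3.0072 \cdot 10^{5}$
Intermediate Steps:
$f = -1928$ ($f = 28 + 4 \left(-489\right) = 28 - 1956 = -1928$)
$U = - \frac{1}{4}$ ($U = \frac{1^{2}}{-4} + \frac{0}{3} = 1 \left(- \frac{1}{4}\right) + 0 \cdot \frac{1}{3} = - \frac{1}{4} + 0 = - \frac{1}{4} \approx -0.25$)
$t{\left(I \right)} = \frac{2 I}{- \frac{1}{4} + I}$ ($t{\left(I \right)} = \frac{I + I}{I - \frac{1}{4}} = \frac{2 I}{- \frac{1}{4} + I}$)
$\left(t{\left(-19 \right)} + 154\right) f = \left(8 \left(-19\right) \frac{1}{-1 + 4 \left(-19\right)} + 154\right) \left(-1928\right) = \left(8 \left(-19\right) \frac{1}{-1 - 76} + 154\right) \left(-1928\right) = \left(8 \left(-19\right) \frac{1}{-77} + 154\right) \left(-1928\right) = \left(8 \left(-19\right) \left(- \frac{1}{77}\right) + 154\right) \left(-1928\right) = \left(\frac{152}{77} + 154\right) \left(-1928\right) = \frac{12010}{77} \left(-1928\right) = - \frac{23155280}{77}$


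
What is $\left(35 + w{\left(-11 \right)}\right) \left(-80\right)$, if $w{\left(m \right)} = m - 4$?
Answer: $-1600$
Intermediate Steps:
$w{\left(m \right)} = -4 + m$
$\left(35 + w{\left(-11 \right)}\right) \left(-80\right) = \left(35 - 15\right) \left(-80\right) = 20 \left(-80\right) = -1600$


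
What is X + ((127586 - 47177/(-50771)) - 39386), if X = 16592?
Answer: 5320441809/50771 ≈ 1.0479e+5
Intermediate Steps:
X + ((127586 - 47177/(-50771)) - 39386) = 16592 + ((127586 - 47177/(-50771)) - 39386) = 16592 + ((127586 - 47177*(-1/50771)) - 39386) = 16592 + ((127586 + 47177/50771) - 39386) = 16592 + (6477715983/50771 - 39386) = 16592 + 4478049377/50771 = 5320441809/50771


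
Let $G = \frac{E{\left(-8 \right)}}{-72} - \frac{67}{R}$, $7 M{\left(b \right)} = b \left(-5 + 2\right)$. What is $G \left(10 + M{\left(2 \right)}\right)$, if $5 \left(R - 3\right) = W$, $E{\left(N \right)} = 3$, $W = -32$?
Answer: $\frac{64184}{357} \approx 179.79$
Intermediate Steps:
$R = - \frac{17}{5}$ ($R = 3 + \frac{1}{5} \left(-32\right) = 3 - \frac{32}{5} = - \frac{17}{5} \approx -3.4$)
$M{\left(b \right)} = - \frac{3 b}{7}$ ($M{\left(b \right)} = \frac{b \left(-5 + 2\right)}{7} = \frac{b \left(-3\right)}{7} = \frac{\left(-3\right) b}{7} = - \frac{3 b}{7}$)
$G = \frac{8023}{408}$ ($G = \frac{3}{-72} - \frac{67}{- \frac{17}{5}} = 3 \left(- \frac{1}{72}\right) - - \frac{335}{17} = - \frac{1}{24} + \frac{335}{17} = \frac{8023}{408} \approx 19.664$)
$G \left(10 + M{\left(2 \right)}\right) = \frac{8023 \left(10 - \frac{6}{7}\right)}{408} = \frac{8023}{408} \cdot \frac{64}{7} = \frac{64184}{357}$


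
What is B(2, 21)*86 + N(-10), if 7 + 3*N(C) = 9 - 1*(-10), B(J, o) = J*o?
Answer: 3616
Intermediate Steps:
N(C) = 4 (N(C) = -7/3 + (9 - 1*(-10))/3 = -7/3 + (9 + 10)/3 = -7/3 + (1/3)*19 = -7/3 + 19/3 = 4)
B(2, 21)*86 + N(-10) = (2*21)*86 + 4 = 42*86 + 4 = 3612 + 4 = 3616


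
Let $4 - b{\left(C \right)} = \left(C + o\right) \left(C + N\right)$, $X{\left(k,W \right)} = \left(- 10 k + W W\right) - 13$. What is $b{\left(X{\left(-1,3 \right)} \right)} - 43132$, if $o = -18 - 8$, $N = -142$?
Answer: $-45848$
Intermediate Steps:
$X{\left(k,W \right)} = -13 + W^{2} - 10 k$ ($X{\left(k,W \right)} = \left(- 10 k + W^{2}\right) - 13 = \left(W^{2} - 10 k\right) - 13 = -13 + W^{2} - 10 k$)
$o = -26$
$b{\left(C \right)} = 4 - \left(-142 + C\right) \left(-26 + C\right)$ ($b{\left(C \right)} = 4 - \left(C - 26\right) \left(C - 142\right) = 4 - \left(-26 + C\right) \left(-142 + C\right) = 4 - \left(-142 + C\right) \left(-26 + C\right)$)
$b{\left(X{\left(-1,3 \right)} \right)} - 43132 = \left(-3688 - \left(-13 + 3^{2} - -10\right)^{2} + 168 \left(-13 + 3^{2} - -10\right)\right) - 43132 = \left(-3688 - \left(-13 + 9 + 10\right)^{2} + 168 \left(-13 + 9 + 10\right)\right) - 43132 = \left(-3688 - 6^{2} + 168 \cdot 6\right) - 43132 = \left(-3688 - 36 + 1008\right) - 43132 = -2716 - 43132 = -45848$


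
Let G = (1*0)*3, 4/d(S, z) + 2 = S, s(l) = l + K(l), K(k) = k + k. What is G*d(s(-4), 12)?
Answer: 0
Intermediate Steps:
K(k) = 2*k
s(l) = 3*l (s(l) = l + 2*l = 3*l)
d(S, z) = 4/(-2 + S)
G = 0 (G = 0*3 = 0)
G*d(s(-4), 12) = 0*(4/(-2 + 3*(-4))) = 0*(4/(-2 - 12)) = 0*(4/(-14)) = 0*(4*(-1/14)) = 0*(-2/7) = 0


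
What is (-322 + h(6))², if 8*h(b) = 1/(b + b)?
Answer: 955489921/9216 ≈ 1.0368e+5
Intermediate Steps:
h(b) = 1/(16*b) (h(b) = 1/(8*(b + b)) = 1/(8*((2*b))) = (1/(2*b))/8 = 1/(16*b))
(-322 + h(6))² = (-322 + (1/16)/6)² = (-322 + (1/16)*(⅙))² = (-322 + 1/96)² = (-30911/96)² = 955489921/9216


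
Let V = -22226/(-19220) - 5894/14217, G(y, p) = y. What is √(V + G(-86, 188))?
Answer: I*√33797086566870/629610 ≈ 9.2335*I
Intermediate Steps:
V = 14478883/19517910 (V = -22226*(-1/19220) - 5894*1/14217 = 11113/9610 - 842/2031 = 14478883/19517910 ≈ 0.74183)
√(V + G(-86, 188)) = √(14478883/19517910 - 86) = √(-1664061377/19517910) = I*√33797086566870/629610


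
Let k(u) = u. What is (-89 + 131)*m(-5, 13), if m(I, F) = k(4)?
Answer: 168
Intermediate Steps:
m(I, F) = 4
(-89 + 131)*m(-5, 13) = (-89 + 131)*4 = 42*4 = 168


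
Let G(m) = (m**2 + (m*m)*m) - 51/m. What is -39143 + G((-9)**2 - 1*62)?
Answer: -606588/19 ≈ -31926.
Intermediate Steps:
G(m) = m**2 + m**3 - 51/m (G(m) = (m**2 + m**2*m) - 51/m = (m**2 + m**3) - 51/m = m**2 + m**3 - 51/m)
-39143 + G((-9)**2 - 1*62) = -39143 + (-51 + ((-9)**2 - 1*62)**3*(1 + ((-9)**2 - 1*62)))/((-9)**2 - 1*62) = -39143 + (-51 + (81 - 62)**3*(1 + (81 - 62)))/(81 - 62) = -39143 + (-51 + 19**3*(1 + 19))/19 = -39143 + (-51 + 6859*20)/19 = -39143 + (-51 + 137180)/19 = -39143 + (1/19)*137129 = -39143 + 137129/19 = -606588/19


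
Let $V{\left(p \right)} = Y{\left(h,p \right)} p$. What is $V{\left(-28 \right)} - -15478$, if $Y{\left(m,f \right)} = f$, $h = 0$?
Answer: $16262$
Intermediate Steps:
$V{\left(p \right)} = p^{2}$ ($V{\left(p \right)} = p p = p^{2}$)
$V{\left(-28 \right)} - -15478 = \left(-28\right)^{2} - -15478 = 784 + 15478 = 16262$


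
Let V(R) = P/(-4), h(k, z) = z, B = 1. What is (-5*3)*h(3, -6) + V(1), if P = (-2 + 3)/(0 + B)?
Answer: 359/4 ≈ 89.750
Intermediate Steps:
P = 1 (P = (-2 + 3)/(0 + 1) = 1/1 = 1*1 = 1)
V(R) = -¼ (V(R) = 1/(-4) = 1*(-¼) = -¼)
(-5*3)*h(3, -6) + V(1) = -5*3*(-6) - ¼ = -15*(-6) - ¼ = 90 - ¼ = 359/4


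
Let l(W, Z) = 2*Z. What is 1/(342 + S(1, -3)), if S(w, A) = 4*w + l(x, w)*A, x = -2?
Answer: 1/340 ≈ 0.0029412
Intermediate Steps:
S(w, A) = 4*w + 2*A*w (S(w, A) = 4*w + (2*w)*A = 4*w + 2*A*w)
1/(342 + S(1, -3)) = 1/(342 + 2*1*(2 - 3)) = 1/(342 + 2*1*(-1)) = 1/(342 - 2) = 1/340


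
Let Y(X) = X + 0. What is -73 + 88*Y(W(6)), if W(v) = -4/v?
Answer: -395/3 ≈ -131.67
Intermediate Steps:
Y(X) = X
-73 + 88*Y(W(6)) = -73 + 88*(-4/6) = -73 + 88*(-4*⅙) = -73 + 88*(-⅔) = -73 - 176/3 = -395/3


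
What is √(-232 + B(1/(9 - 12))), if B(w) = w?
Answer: I*√2091/3 ≈ 15.242*I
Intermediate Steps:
√(-232 + B(1/(9 - 12))) = √(-232 + 1/(9 - 12)) = √(-232 + 1/(-3)) = √(-232 - ⅓) = √(-697/3) = I*√2091/3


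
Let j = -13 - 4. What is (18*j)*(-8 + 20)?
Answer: -3672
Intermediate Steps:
j = -17
(18*j)*(-8 + 20) = (18*(-17))*(-8 + 20) = -306*12 = -3672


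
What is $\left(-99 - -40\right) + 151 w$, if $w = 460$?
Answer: $69401$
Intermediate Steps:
$\left(-99 - -40\right) + 151 w = \left(-99 - -40\right) + 151 \cdot 460 = \left(-99 + 40\right) + 69460 = -59 + 69460 = 69401$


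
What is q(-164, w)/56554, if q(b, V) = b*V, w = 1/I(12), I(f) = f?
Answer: -41/169662 ≈ -0.00024166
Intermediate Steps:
w = 1/12 ≈ 0.083333
q(b, V) = V*b
q(-164, w)/56554 = ((1/12)*(-164))/56554 = -41/3*1/56554 = -41/169662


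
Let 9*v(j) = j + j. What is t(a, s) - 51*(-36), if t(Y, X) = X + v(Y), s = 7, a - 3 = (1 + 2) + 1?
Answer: 16601/9 ≈ 1844.6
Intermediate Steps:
a = 7 (a = 3 + ((1 + 2) + 1) = 3 + (3 + 1) = 3 + 4 = 7)
v(j) = 2*j/9 (v(j) = (j + j)/9 = (2*j)/9 = 2*j/9)
t(Y, X) = X + 2*Y/9
t(a, s) - 51*(-36) = (7 + (2/9)*7) - 51*(-36) = (7 + 14/9) + 1836 = 77/9 + 1836 = 16601/9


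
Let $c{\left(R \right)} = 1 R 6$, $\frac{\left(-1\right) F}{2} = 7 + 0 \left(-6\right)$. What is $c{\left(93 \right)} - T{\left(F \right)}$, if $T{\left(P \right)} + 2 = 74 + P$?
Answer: $500$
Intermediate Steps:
$F = -14$ ($F = - 2 \left(7 + 0 \left(-6\right)\right) = - 2 \left(7 + 0\right) = \left(-2\right) 7 = -14$)
$c{\left(R \right)} = 6 R$ ($c{\left(R \right)} = R 6 = 6 R$)
$T{\left(P \right)} = 72 + P$ ($T{\left(P \right)} = -2 + \left(74 + P\right) = 72 + P$)
$c{\left(93 \right)} - T{\left(F \right)} = 6 \cdot 93 - \left(72 - 14\right) = 558 - 58 = 500$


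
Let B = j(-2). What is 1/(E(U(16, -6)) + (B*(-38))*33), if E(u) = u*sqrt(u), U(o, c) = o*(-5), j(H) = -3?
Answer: 1881/7332322 + 80*I*sqrt(5)/3666161 ≈ 0.00025654 + 4.8794e-5*I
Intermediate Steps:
B = -3
U(o, c) = -5*o
E(u) = u**(3/2)
1/(E(U(16, -6)) + (B*(-38))*33) = 1/((-5*16)**(3/2) - 3*(-38)*33) = 1/((-80)**(3/2) + 114*33) = 1/(-320*I*sqrt(5) + 3762) = 1/(3762 - 320*I*sqrt(5))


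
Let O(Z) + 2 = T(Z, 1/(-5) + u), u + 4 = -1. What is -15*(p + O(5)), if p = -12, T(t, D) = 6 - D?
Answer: 42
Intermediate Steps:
u = -5 (u = -4 - 1 = -5)
O(Z) = 46/5 (O(Z) = -2 + (6 - (1/(-5) - 5)) = -2 + (6 - (-⅕ - 5)) = -2 + (6 - 1*(-26/5)) = -2 + (6 + 26/5) = -2 + 56/5 = 46/5)
-15*(p + O(5)) = -15*(-12 + 46/5) = -15*(-14/5) = 42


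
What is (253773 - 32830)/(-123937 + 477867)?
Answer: 220943/353930 ≈ 0.62426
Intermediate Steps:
(253773 - 32830)/(-123937 + 477867) = 220943/353930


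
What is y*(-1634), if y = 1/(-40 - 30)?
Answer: 817/35 ≈ 23.343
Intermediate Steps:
y = -1/70 (y = 1/(-70) = -1/70 ≈ -0.014286)
y*(-1634) = -1/70*(-1634) = 817/35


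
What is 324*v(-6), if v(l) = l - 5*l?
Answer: 7776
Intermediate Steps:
v(l) = -4*l (v(l) = l - 5*l = -4*l)
324*v(-6) = 324*(-4*(-6)) = 324*24 = 7776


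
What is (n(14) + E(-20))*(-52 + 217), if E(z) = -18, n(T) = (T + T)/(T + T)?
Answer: -2805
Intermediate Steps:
n(T) = 1 (n(T) = (2*T)/((2*T)) = (2*T)*(1/(2*T)) = 1)
(n(14) + E(-20))*(-52 + 217) = (1 - 18)*(-52 + 217) = -17*165 = -2805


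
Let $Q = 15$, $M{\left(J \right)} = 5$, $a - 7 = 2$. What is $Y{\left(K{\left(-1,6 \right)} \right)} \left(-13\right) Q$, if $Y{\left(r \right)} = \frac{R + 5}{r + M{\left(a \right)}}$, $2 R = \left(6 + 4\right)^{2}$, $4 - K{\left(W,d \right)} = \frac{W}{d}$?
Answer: $-1170$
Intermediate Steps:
$a = 9$ ($a = 7 + 2 = 9$)
$K{\left(W,d \right)} = 4 - \frac{W}{d}$
$R = 50$ ($R = \frac{\left(6 + 4\right)^{2}}{2} = \frac{10^{2}}{2} = \frac{1}{2} \cdot 100 = 50$)
$Y{\left(r \right)} = \frac{55}{5 + r}$ ($Y{\left(r \right)} = \frac{50 + 5}{r + 5} = \frac{55}{5 + r}$)
$Y{\left(K{\left(-1,6 \right)} \right)} \left(-13\right) Q = \frac{55}{5 + \left(4 - - \frac{1}{6}\right)} \left(-13\right) 15 = \frac{55}{5 + \left(4 - \left(-1\right) \frac{1}{6}\right)} \left(-13\right) 15 = \frac{55}{5 + \left(4 + \frac{1}{6}\right)} \left(-13\right) 15 = \frac{55}{5 + \frac{25}{6}} \left(-13\right) 15 = \frac{55}{\frac{55}{6}} \left(-13\right) 15 = 55 \cdot \frac{6}{55} \left(-13\right) 15 = 6 \left(-13\right) 15 = \left(-78\right) 15 = -1170$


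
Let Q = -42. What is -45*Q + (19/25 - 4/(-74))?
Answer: 1749003/925 ≈ 1890.8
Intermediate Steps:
-45*Q + (19/25 - 4/(-74)) = -45*(-42) + (19/25 - 4/(-74)) = 1890 + (19*(1/25) - 4*(-1/74)) = 1890 + (19/25 + 2/37) = 1890 + 753/925 = 1749003/925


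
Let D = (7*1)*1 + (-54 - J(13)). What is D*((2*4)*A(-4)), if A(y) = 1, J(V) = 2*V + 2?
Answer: -600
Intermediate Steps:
J(V) = 2 + 2*V
D = -75 (D = (7*1)*1 + (-54 - (2 + 2*13)) = 7*1 + (-54 - (2 + 26)) = 7 + (-54 - 1*28) = 7 + (-54 - 28) = 7 - 82 = -75)
D*((2*4)*A(-4)) = -75*2*4 = -600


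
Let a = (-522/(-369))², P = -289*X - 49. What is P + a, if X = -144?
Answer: 69877491/1681 ≈ 41569.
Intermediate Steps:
P = 41567 (P = -289*(-144) - 49 = 41616 - 49 = 41567)
a = 3364/1681 (a = (-522*(-1/369))² = (58/41)² = 3364/1681 ≈ 2.0012)
P + a = 41567 + 3364/1681 = 69877491/1681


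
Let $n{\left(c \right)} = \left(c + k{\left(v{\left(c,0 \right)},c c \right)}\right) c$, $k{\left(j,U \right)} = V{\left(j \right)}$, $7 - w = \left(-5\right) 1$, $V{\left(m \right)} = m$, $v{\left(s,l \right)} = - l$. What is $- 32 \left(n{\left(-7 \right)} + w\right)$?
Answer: $-1952$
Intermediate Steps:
$w = 12$ ($w = 7 - \left(-5\right) 1 = 7 - -5 = 7 + 5 = 12$)
$k{\left(j,U \right)} = j$
$n{\left(c \right)} = c^{2}$ ($n{\left(c \right)} = \left(c - 0\right) c = \left(c + 0\right) c = c c = c^{2}$)
$- 32 \left(n{\left(-7 \right)} + w\right) = - 32 \left(\left(-7\right)^{2} + 12\right) = - 32 \left(49 + 12\right) = \left(-32\right) 61 = -1952$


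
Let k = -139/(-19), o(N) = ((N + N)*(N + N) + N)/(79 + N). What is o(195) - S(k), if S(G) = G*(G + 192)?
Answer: -89253187/98914 ≈ -902.33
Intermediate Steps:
o(N) = (N + 4*N**2)/(79 + N) (o(N) = ((2*N)*(2*N) + N)/(79 + N) = (4*N**2 + N)/(79 + N) = (N + 4*N**2)/(79 + N))
k = 139/19 (k = -139*(-1/19) = 139/19 ≈ 7.3158)
S(G) = G*(192 + G)
o(195) - S(k) = 195*(1 + 4*195)/(79 + 195) - 139*(192 + 139/19)/19 = 195*(1 + 780)/274 - 139*3787/(19*19) = 195*(1/274)*781 - 1*526393/361 = 152295/274 - 526393/361 = -89253187/98914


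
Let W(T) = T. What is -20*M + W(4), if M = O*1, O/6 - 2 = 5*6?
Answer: -3836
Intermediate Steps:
O = 192 (O = 12 + 6*(5*6) = 12 + 6*30 = 12 + 180 = 192)
M = 192 (M = 192*1 = 192)
-20*M + W(4) = -20*192 + 4 = -3840 + 4 = -3836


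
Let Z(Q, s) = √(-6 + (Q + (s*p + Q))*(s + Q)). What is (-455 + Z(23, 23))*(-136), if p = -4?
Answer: 61880 - 136*I*√2122 ≈ 61880.0 - 6264.9*I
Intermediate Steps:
Z(Q, s) = √(-6 + (Q + s)*(-4*s + 2*Q)) (Z(Q, s) = √(-6 + (Q + (s*(-4) + Q))*(s + Q)) = √(-6 + (Q + (-4*s + Q))*(Q + s)) = √(-6 + (Q + (Q - 4*s))*(Q + s)) = √(-6 + (-4*s + 2*Q)*(Q + s)) = √(-6 + (Q + s)*(-4*s + 2*Q)))
(-455 + Z(23, 23))*(-136) = (-455 + √(-6 - 4*23² + 2*23² - 2*23*23))*(-136) = (-455 + √(-6 - 4*529 + 2*529 - 1058))*(-136) = (-455 + √(-6 - 2116 + 1058 - 1058))*(-136) = (-455 + √(-2122))*(-136) = (-455 + I*√2122)*(-136) = 61880 - 136*I*√2122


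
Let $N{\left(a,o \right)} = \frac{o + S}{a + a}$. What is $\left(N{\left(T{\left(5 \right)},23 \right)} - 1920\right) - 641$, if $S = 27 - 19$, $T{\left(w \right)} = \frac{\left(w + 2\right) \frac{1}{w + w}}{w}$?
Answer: $- \frac{17152}{7} \approx -2450.3$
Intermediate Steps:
$T{\left(w \right)} = \frac{2 + w}{2 w^{2}}$ ($T{\left(w \right)} = \frac{\left(2 + w\right) \frac{1}{2 w}}{w} = \frac{\frac{1}{2} \frac{1}{w} \left(2 + w\right)}{w} = \frac{2 + w}{2 w^{2}}$)
$S = 8$ ($S = 27 - 19 = 8$)
$N{\left(a,o \right)} = \frac{8 + o}{2 a}$ ($N{\left(a,o \right)} = \frac{o + 8}{a + a} = \frac{8 + o}{2 a}$)
$\left(N{\left(T{\left(5 \right)},23 \right)} - 1920\right) - 641 = \left(\frac{8 + 23}{2 \frac{2 + 5}{2 \cdot 25}} - 1920\right) - 641 = \left(\frac{1}{2} \frac{1}{\frac{1}{2} \cdot \frac{1}{25} \cdot 7} \cdot 31 - 1920\right) - 641 = \left(\frac{1}{2} \frac{1}{\frac{7}{50}} \cdot 31 - 1920\right) - 641 = \left(\frac{1}{2} \cdot \frac{50}{7} \cdot 31 - 1920\right) - 641 = \left(\frac{775}{7} - 1920\right) - 641 = - \frac{12665}{7} - 641 = - \frac{17152}{7}$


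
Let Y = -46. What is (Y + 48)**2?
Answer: 4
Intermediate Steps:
(Y + 48)**2 = (-46 + 48)**2 = 2**2 = 4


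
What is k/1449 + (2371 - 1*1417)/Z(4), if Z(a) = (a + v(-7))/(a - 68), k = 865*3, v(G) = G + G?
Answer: 14749349/2415 ≈ 6107.4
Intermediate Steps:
v(G) = 2*G
k = 2595
Z(a) = (-14 + a)/(-68 + a) (Z(a) = (a + 2*(-7))/(a - 68) = (a - 14)/(-68 + a) = (-14 + a)/(-68 + a))
k/1449 + (2371 - 1*1417)/Z(4) = 2595/1449 + (2371 - 1*1417)/(((-14 + 4)/(-68 + 4))) = 2595*(1/1449) + (2371 - 1417)/((-10/(-64))) = 865/483 + 954/((-1/64*(-10))) = 865/483 + 954/(5/32) = 865/483 + 954*(32/5) = 865/483 + 30528/5 = 14749349/2415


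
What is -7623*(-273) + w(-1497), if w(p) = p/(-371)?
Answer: 772081806/371 ≈ 2.0811e+6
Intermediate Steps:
w(p) = -p/371 (w(p) = p*(-1/371) = -p/371)
-7623*(-273) + w(-1497) = -7623*(-273) - 1/371*(-1497) = 2081079 + 1497/371 = 772081806/371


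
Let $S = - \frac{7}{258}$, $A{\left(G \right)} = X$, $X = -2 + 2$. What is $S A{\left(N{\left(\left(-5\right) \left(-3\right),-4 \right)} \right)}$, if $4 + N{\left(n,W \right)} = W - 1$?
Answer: $0$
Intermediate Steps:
$N{\left(n,W \right)} = -5 + W$ ($N{\left(n,W \right)} = -4 + \left(W - 1\right) = -4 + \left(-1 + W\right) = -5 + W$)
$X = 0$
$A{\left(G \right)} = 0$
$S = - \frac{7}{258}$ ($S = \left(-7\right) \frac{1}{258} = - \frac{7}{258} \approx -0.027132$)
$S A{\left(N{\left(\left(-5\right) \left(-3\right),-4 \right)} \right)} = \left(- \frac{7}{258}\right) 0 = 0$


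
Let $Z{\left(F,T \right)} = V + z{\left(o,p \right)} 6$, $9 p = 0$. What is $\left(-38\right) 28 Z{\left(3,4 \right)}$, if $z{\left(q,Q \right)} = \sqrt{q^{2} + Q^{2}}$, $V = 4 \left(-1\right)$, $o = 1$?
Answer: $-2128$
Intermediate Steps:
$p = 0$ ($p = \frac{1}{9} \cdot 0 = 0$)
$V = -4$
$z{\left(q,Q \right)} = \sqrt{Q^{2} + q^{2}}$
$Z{\left(F,T \right)} = 2$ ($Z{\left(F,T \right)} = -4 + \sqrt{0^{2} + 1^{2}} \cdot 6 = -4 + \sqrt{0 + 1} \cdot 6 = -4 + \sqrt{1} \cdot 6 = -4 + 1 \cdot 6 = -4 + 6 = 2$)
$\left(-38\right) 28 Z{\left(3,4 \right)} = \left(-38\right) 28 \cdot 2 = \left(-1064\right) 2 = -2128$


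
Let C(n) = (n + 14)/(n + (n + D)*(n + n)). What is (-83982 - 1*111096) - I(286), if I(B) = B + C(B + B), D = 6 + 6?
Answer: -65316827869/334334 ≈ -1.9536e+5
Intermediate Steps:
D = 12
C(n) = (14 + n)/(n + 2*n*(12 + n)) (C(n) = (n + 14)/(n + (n + 12)*(n + n)) = (14 + n)/(n + (12 + n)*(2*n)) = (14 + n)/(n + 2*n*(12 + n)))
I(B) = B + (14 + 2*B)/(2*B*(25 + 4*B)) (I(B) = B + (14 + (B + B))/((B + B)*(25 + 2*(B + B))) = B + (14 + 2*B)/(((2*B))*(25 + 2*(2*B))) = B + (1/(2*B))*(14 + 2*B)/(25 + 4*B) = B + (14 + 2*B)/(2*B*(25 + 4*B)))
(-83982 - 1*111096) - I(286) = (-83982 - 1*111096) - (7 + 286 + 286²*(25 + 4*286))/(286*(25 + 4*286)) = (-83982 - 111096) - (7 + 286 + 81796*(25 + 1144))/(286*(25 + 1144)) = -195078 - (7 + 286 + 81796*1169)/(286*1169) = -195078 - (7 + 286 + 95619524)/(286*1169) = -195078 - 95619817/(286*1169) = -195078 - 1*95619817/334334 = -195078 - 95619817/334334 = -65316827869/334334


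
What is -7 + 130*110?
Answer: 14293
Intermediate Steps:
-7 + 130*110 = -7 + 14300 = 14293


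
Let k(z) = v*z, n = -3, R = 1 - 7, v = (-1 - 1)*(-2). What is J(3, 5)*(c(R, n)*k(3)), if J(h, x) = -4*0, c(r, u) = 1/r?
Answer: 0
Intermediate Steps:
v = 4 (v = -2*(-2) = 4)
R = -6
k(z) = 4*z
J(h, x) = 0
J(3, 5)*(c(R, n)*k(3)) = 0*((4*3)/(-6)) = 0*(-⅙*12) = 0*(-2) = 0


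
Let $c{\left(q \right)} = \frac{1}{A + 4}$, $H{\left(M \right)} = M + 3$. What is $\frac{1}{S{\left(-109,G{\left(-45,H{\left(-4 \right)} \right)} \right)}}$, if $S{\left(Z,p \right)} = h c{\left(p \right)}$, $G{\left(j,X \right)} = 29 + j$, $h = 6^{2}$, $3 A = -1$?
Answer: $\frac{11}{108} \approx 0.10185$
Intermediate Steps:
$A = - \frac{1}{3}$ ($A = \frac{1}{3} \left(-1\right) = - \frac{1}{3} \approx -0.33333$)
$h = 36$
$H{\left(M \right)} = 3 + M$
$c{\left(q \right)} = \frac{3}{11}$ ($c{\left(q \right)} = \frac{1}{- \frac{1}{3} + 4} = \frac{1}{\frac{11}{3}} = \frac{3}{11}$)
$S{\left(Z,p \right)} = \frac{108}{11}$ ($S{\left(Z,p \right)} = 36 \cdot \frac{3}{11} = \frac{108}{11}$)
$\frac{1}{S{\left(-109,G{\left(-45,H{\left(-4 \right)} \right)} \right)}} = \frac{1}{\frac{108}{11}} = \frac{11}{108}$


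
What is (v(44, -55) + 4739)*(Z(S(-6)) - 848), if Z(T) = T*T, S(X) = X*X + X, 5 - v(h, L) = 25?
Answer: 245388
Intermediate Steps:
v(h, L) = -20 (v(h, L) = 5 - 1*25 = 5 - 25 = -20)
S(X) = X + X² (S(X) = X² + X = X + X²)
Z(T) = T²
(v(44, -55) + 4739)*(Z(S(-6)) - 848) = (-20 + 4739)*((-6*(1 - 6))² - 848) = 4719*((-6*(-5))² - 848) = 4719*(30² - 848) = 4719*(900 - 848) = 4719*52 = 245388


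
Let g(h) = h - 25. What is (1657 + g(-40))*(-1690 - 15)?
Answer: -2714360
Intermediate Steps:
g(h) = -25 + h
(1657 + g(-40))*(-1690 - 15) = (1657 + (-25 - 40))*(-1690 - 15) = (1657 - 65)*(-1705) = 1592*(-1705) = -2714360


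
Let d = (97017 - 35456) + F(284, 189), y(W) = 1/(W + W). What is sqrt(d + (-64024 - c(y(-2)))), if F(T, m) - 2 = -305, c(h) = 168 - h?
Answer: 11*I*sqrt(97)/2 ≈ 54.169*I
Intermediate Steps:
y(W) = 1/(2*W)
F(T, m) = -303 (F(T, m) = 2 - 305 = -303)
d = 61258 (d = (97017 - 35456) - 303 = 61561 - 303 = 61258)
sqrt(d + (-64024 - c(y(-2)))) = sqrt(61258 + (-64024 - (168 - 1/(2*(-2))))) = sqrt(61258 + (-64024 - (168 - (-1)/(2*2)))) = sqrt(61258 + (-64024 - (168 - 1*(-1/4)))) = sqrt(61258 + (-64024 - (168 + 1/4))) = sqrt(61258 + (-64024 - 1*673/4)) = sqrt(61258 + (-64024 - 673/4)) = sqrt(61258 - 256769/4) = sqrt(-11737/4) = 11*I*sqrt(97)/2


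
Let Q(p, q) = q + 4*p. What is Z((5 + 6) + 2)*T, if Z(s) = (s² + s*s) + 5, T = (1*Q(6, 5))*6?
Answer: 59682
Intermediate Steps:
T = 174 (T = (1*(5 + 4*6))*6 = (1*(5 + 24))*6 = (1*29)*6 = 29*6 = 174)
Z(s) = 5 + 2*s² (Z(s) = (s² + s²) + 5 = 2*s² + 5 = 5 + 2*s²)
Z((5 + 6) + 2)*T = (5 + 2*((5 + 6) + 2)²)*174 = (5 + 2*(11 + 2)²)*174 = (5 + 2*13²)*174 = (5 + 2*169)*174 = (5 + 338)*174 = 343*174 = 59682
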